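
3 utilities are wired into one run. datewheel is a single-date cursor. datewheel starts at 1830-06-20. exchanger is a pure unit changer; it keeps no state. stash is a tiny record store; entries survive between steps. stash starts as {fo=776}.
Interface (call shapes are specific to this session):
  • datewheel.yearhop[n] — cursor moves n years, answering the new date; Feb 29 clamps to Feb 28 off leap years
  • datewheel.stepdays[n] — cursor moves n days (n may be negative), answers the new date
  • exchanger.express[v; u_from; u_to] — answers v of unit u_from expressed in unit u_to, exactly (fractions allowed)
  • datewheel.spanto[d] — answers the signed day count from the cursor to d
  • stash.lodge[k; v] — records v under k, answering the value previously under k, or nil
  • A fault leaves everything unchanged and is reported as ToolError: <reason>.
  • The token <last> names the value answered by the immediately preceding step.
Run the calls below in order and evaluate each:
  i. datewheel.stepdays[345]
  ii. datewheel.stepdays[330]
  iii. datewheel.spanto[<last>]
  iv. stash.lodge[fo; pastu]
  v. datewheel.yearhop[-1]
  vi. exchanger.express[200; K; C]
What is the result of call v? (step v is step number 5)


-- 1. datewheel.stepdays(n: 345) => 1831-05-31
-- 2. datewheel.stepdays(n: 330) => 1832-04-25
-- 3. datewheel.spanto(d: <last>) => 0
-- 4. stash.lodge(k: fo, v: pastu) => 776
-- 5. datewheel.yearhop(n: -1) => 1831-04-25
-- 6. exchanger.express(v: 200, u_from: K, u_to: C) => -1463/20

Answer: 1831-04-25


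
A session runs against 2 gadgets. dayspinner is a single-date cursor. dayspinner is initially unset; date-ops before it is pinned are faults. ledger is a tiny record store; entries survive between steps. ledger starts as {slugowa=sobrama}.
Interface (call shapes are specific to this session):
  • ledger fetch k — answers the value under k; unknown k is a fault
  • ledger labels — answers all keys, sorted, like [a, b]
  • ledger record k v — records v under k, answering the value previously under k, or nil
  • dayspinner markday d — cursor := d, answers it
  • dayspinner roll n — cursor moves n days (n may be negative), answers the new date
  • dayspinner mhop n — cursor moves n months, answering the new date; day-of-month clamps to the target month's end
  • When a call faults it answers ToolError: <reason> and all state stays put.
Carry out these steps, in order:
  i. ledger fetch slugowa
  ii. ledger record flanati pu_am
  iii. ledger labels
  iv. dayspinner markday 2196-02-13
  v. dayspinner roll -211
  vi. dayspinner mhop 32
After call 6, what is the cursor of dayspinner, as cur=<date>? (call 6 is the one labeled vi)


-> ledger fetch(k→slugowa)
<- sobrama
-> ledger record(k→flanati, v→pu_am)
<- nil
-> ledger labels()
<- [flanati, slugowa]
-> dayspinner markday(d→2196-02-13)
<- 2196-02-13
-> dayspinner roll(n→-211)
<- 2195-07-17
-> dayspinner mhop(n→32)
<- 2198-03-17

Answer: cur=2198-03-17


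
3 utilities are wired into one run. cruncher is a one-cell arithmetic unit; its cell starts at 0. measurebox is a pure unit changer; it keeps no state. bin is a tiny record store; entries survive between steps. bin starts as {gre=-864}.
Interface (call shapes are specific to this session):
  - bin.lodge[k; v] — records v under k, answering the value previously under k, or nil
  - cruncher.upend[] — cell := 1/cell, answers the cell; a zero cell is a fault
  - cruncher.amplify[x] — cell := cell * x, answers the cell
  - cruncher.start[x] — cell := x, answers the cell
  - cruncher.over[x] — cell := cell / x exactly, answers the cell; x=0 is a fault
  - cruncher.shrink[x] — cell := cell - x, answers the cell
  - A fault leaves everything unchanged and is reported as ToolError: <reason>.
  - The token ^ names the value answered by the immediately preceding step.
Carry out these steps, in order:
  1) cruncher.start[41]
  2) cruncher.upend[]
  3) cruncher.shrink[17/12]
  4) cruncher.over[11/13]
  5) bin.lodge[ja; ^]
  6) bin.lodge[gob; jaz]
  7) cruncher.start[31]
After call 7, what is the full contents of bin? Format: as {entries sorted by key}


>>> cruncher.start x→41
  41
>>> cruncher.upend
  1/41
>>> cruncher.shrink x→17/12
  -685/492
>>> cruncher.over x→11/13
  -8905/5412
>>> bin.lodge k→ja v→^
  nil
>>> bin.lodge k→gob v→jaz
  nil
>>> cruncher.start x→31
  31

Answer: {gob=jaz, gre=-864, ja=-8905/5412}


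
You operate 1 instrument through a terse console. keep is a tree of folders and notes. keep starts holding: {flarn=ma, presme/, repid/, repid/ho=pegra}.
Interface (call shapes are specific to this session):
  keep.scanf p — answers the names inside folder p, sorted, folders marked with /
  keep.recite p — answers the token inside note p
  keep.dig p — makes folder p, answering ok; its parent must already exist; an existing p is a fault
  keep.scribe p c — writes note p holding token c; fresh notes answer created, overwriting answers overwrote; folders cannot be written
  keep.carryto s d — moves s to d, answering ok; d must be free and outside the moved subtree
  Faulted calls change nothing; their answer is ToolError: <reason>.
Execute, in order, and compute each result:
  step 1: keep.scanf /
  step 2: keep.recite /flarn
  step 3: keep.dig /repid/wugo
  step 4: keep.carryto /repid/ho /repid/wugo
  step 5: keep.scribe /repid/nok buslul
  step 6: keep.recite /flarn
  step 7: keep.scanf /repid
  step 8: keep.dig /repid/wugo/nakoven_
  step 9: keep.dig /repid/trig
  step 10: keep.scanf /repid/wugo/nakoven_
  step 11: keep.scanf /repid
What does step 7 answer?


Answer: [ho, nok, wugo/]

Derivation:
;; 1. scanf(/) : [flarn, presme/, repid/]
;; 2. recite(/flarn) : ma
;; 3. dig(/repid/wugo) : ok
;; 4. carryto(/repid/ho, /repid/wugo) : ToolError: exists
;; 5. scribe(/repid/nok, buslul) : created
;; 6. recite(/flarn) : ma
;; 7. scanf(/repid) : [ho, nok, wugo/]
;; 8. dig(/repid/wugo/nakoven_) : ok
;; 9. dig(/repid/trig) : ok
;; 10. scanf(/repid/wugo/nakoven_) : []
;; 11. scanf(/repid) : [ho, nok, trig/, wugo/]


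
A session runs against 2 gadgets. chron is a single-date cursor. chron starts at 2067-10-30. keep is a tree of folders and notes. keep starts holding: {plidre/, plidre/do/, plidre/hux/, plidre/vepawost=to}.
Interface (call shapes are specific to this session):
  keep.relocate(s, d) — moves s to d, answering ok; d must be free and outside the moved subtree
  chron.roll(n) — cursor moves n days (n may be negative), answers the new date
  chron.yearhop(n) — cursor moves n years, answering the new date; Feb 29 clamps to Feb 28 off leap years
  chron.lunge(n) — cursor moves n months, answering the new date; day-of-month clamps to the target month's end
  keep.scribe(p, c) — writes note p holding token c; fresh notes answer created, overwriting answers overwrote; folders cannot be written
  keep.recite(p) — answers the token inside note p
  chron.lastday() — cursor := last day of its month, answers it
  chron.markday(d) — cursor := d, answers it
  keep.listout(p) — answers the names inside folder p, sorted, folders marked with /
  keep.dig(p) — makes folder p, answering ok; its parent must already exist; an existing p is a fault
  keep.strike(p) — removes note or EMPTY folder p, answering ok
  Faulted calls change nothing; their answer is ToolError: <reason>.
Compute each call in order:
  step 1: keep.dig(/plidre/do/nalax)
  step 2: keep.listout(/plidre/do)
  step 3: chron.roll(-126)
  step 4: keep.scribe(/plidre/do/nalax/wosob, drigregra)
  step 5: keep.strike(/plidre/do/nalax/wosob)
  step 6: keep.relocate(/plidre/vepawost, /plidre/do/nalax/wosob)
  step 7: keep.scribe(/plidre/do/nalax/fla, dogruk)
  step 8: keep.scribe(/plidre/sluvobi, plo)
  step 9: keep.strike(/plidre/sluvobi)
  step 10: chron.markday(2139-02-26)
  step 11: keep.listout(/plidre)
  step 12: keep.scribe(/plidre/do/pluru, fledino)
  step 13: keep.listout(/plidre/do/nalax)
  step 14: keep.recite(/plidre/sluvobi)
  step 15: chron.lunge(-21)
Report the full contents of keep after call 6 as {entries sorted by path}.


Answer: {plidre/, plidre/do/, plidre/do/nalax/, plidre/do/nalax/wosob=to, plidre/hux/}

Derivation:
! 1. dig(p=/plidre/do/nalax) : ok
! 2. listout(p=/plidre/do) : [nalax/]
! 3. roll(n=-126) : 2067-06-26
! 4. scribe(p=/plidre/do/nalax/wosob, c=drigregra) : created
! 5. strike(p=/plidre/do/nalax/wosob) : ok
! 6. relocate(s=/plidre/vepawost, d=/plidre/do/nalax/wosob) : ok
! 7. scribe(p=/plidre/do/nalax/fla, c=dogruk) : created
! 8. scribe(p=/plidre/sluvobi, c=plo) : created
! 9. strike(p=/plidre/sluvobi) : ok
! 10. markday(d=2139-02-26) : 2139-02-26
! 11. listout(p=/plidre) : [do/, hux/]
! 12. scribe(p=/plidre/do/pluru, c=fledino) : created
! 13. listout(p=/plidre/do/nalax) : [fla, wosob]
! 14. recite(p=/plidre/sluvobi) : ToolError: not found
! 15. lunge(n=-21) : 2137-05-26


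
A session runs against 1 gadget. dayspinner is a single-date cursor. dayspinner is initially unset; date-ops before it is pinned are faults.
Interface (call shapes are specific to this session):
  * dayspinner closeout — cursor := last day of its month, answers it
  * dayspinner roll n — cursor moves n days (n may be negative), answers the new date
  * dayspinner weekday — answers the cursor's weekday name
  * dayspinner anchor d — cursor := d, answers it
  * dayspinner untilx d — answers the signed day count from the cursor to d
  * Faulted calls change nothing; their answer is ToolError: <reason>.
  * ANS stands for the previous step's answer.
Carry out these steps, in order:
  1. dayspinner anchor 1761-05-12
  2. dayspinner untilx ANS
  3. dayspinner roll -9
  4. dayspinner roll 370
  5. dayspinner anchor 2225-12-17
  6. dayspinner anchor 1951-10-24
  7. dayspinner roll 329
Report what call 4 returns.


> dayspinner anchor 1761-05-12
= 1761-05-12
> dayspinner untilx ANS
= 0
> dayspinner roll -9
= 1761-05-03
> dayspinner roll 370
= 1762-05-08
> dayspinner anchor 2225-12-17
= 2225-12-17
> dayspinner anchor 1951-10-24
= 1951-10-24
> dayspinner roll 329
= 1952-09-17

Answer: 1762-05-08


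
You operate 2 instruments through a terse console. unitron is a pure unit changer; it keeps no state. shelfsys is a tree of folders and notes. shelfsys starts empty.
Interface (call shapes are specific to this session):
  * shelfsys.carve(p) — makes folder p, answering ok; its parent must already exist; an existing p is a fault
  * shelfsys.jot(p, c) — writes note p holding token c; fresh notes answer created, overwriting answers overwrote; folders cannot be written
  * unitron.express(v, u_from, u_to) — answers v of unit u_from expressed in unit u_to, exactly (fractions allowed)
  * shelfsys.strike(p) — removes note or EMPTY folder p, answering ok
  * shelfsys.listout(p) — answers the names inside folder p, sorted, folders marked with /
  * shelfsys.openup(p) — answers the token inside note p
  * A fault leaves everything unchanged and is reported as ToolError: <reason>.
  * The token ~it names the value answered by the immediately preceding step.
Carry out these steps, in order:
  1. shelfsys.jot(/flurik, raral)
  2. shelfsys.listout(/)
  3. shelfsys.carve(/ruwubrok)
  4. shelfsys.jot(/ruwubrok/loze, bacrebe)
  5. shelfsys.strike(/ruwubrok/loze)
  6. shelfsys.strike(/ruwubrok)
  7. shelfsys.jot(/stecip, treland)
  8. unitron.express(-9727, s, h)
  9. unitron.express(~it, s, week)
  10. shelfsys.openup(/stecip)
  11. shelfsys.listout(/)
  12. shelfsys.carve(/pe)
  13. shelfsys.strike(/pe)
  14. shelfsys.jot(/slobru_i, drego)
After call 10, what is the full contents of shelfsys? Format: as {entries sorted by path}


Do: jot[p→/flurik; c→raral]
See: created
Do: listout[p→/]
See: [flurik]
Do: carve[p→/ruwubrok]
See: ok
Do: jot[p→/ruwubrok/loze; c→bacrebe]
See: created
Do: strike[p→/ruwubrok/loze]
See: ok
Do: strike[p→/ruwubrok]
See: ok
Do: jot[p→/stecip; c→treland]
See: created
Do: express[v→-9727; u_from→s; u_to→h]
See: -9727/3600
Do: express[v→~it; u_from→s; u_to→week]
See: -9727/2177280000
Do: openup[p→/stecip]
See: treland
Do: listout[p→/]
See: [flurik, stecip]
Do: carve[p→/pe]
See: ok
Do: strike[p→/pe]
See: ok
Do: jot[p→/slobru_i; c→drego]
See: created

Answer: {flurik=raral, stecip=treland}


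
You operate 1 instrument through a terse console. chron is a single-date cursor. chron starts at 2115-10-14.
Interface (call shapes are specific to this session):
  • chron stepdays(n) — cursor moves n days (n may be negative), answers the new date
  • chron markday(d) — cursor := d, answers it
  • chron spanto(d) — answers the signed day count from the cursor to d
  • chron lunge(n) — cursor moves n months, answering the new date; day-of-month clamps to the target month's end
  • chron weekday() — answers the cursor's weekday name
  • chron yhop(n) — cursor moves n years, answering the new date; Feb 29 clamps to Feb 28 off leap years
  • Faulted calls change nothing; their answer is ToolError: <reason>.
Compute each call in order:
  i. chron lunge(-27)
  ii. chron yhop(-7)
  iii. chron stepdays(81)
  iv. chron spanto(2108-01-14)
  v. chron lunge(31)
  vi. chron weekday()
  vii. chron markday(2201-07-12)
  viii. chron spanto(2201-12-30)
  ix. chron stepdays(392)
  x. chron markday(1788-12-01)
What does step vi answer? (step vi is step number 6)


Answer: Friday

Derivation:
→ chron lunge(n: -27)
← 2113-07-14
→ chron yhop(n: -7)
← 2106-07-14
→ chron stepdays(n: 81)
← 2106-10-03
→ chron spanto(d: 2108-01-14)
← 468
→ chron lunge(n: 31)
← 2109-05-03
→ chron weekday()
← Friday
→ chron markday(d: 2201-07-12)
← 2201-07-12
→ chron spanto(d: 2201-12-30)
← 171
→ chron stepdays(n: 392)
← 2202-08-08
→ chron markday(d: 1788-12-01)
← 1788-12-01


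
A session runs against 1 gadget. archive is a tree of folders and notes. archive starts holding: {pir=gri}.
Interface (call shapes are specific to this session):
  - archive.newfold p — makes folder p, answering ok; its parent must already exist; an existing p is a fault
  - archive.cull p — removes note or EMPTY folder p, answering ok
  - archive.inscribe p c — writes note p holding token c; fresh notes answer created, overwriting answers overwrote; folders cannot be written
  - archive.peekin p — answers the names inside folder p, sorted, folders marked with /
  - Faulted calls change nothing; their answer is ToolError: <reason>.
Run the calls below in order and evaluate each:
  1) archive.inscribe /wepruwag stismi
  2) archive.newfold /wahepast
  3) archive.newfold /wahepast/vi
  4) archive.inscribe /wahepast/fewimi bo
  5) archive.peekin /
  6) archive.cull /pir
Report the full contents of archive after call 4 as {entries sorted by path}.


→ archive.inscribe(p='/wepruwag', c='stismi')
← created
→ archive.newfold(p='/wahepast')
← ok
→ archive.newfold(p='/wahepast/vi')
← ok
→ archive.inscribe(p='/wahepast/fewimi', c='bo')
← created
→ archive.peekin(p='/')
← [pir, wahepast/, wepruwag]
→ archive.cull(p='/pir')
← ok

Answer: {pir=gri, wahepast/, wahepast/fewimi=bo, wahepast/vi/, wepruwag=stismi}


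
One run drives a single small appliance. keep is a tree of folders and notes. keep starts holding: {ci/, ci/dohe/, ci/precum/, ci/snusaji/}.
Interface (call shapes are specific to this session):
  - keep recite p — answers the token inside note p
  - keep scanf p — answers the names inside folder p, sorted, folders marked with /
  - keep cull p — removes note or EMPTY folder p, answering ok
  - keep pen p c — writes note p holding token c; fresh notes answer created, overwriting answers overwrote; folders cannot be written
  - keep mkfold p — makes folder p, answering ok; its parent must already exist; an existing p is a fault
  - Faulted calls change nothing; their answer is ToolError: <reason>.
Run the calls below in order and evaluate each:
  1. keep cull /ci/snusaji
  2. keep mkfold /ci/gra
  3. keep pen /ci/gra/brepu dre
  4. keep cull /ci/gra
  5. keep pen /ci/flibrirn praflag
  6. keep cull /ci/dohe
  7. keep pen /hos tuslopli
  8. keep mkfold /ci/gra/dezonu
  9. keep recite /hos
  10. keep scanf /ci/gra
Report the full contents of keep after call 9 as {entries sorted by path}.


Act: keep cull[p='/ci/snusaji']
Obs: ok
Act: keep mkfold[p='/ci/gra']
Obs: ok
Act: keep pen[p='/ci/gra/brepu'; c='dre']
Obs: created
Act: keep cull[p='/ci/gra']
Obs: ToolError: not empty
Act: keep pen[p='/ci/flibrirn'; c='praflag']
Obs: created
Act: keep cull[p='/ci/dohe']
Obs: ok
Act: keep pen[p='/hos'; c='tuslopli']
Obs: created
Act: keep mkfold[p='/ci/gra/dezonu']
Obs: ok
Act: keep recite[p='/hos']
Obs: tuslopli
Act: keep scanf[p='/ci/gra']
Obs: [brepu, dezonu/]

Answer: {ci/, ci/flibrirn=praflag, ci/gra/, ci/gra/brepu=dre, ci/gra/dezonu/, ci/precum/, hos=tuslopli}


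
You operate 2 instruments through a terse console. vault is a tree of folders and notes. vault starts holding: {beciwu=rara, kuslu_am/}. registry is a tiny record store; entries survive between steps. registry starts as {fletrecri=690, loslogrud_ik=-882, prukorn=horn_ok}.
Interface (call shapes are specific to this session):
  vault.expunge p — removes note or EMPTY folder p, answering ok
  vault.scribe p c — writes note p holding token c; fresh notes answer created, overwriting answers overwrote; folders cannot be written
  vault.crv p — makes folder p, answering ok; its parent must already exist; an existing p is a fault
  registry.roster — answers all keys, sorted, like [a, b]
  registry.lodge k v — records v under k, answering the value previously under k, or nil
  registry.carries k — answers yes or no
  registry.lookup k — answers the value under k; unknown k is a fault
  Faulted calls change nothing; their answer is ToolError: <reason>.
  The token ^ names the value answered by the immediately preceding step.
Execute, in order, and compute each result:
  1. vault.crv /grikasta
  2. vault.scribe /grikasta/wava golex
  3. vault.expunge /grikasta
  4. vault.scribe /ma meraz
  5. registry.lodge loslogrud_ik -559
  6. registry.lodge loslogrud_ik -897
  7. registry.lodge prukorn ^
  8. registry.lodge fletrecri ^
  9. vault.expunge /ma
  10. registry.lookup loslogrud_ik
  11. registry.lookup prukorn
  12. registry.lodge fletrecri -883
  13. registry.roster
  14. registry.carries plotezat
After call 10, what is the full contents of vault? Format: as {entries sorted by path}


-> vault.crv(p: /grikasta)
<- ok
-> vault.scribe(p: /grikasta/wava, c: golex)
<- created
-> vault.expunge(p: /grikasta)
<- ToolError: not empty
-> vault.scribe(p: /ma, c: meraz)
<- created
-> registry.lodge(k: loslogrud_ik, v: -559)
<- -882
-> registry.lodge(k: loslogrud_ik, v: -897)
<- -559
-> registry.lodge(k: prukorn, v: ^)
<- horn_ok
-> registry.lodge(k: fletrecri, v: ^)
<- 690
-> vault.expunge(p: /ma)
<- ok
-> registry.lookup(k: loslogrud_ik)
<- -897
-> registry.lookup(k: prukorn)
<- -559
-> registry.lodge(k: fletrecri, v: -883)
<- horn_ok
-> registry.roster()
<- [fletrecri, loslogrud_ik, prukorn]
-> registry.carries(k: plotezat)
<- no

Answer: {beciwu=rara, grikasta/, grikasta/wava=golex, kuslu_am/}


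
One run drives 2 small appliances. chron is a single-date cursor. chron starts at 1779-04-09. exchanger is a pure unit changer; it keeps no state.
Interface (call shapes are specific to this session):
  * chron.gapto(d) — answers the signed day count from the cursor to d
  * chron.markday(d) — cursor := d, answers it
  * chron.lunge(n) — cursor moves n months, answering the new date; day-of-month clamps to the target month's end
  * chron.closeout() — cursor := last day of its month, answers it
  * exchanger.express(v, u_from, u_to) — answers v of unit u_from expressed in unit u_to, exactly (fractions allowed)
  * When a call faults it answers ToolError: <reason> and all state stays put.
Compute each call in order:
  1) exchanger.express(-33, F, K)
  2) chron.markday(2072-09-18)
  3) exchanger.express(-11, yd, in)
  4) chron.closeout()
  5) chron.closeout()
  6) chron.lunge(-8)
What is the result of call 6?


Answer: 2072-01-30

Derivation:
·→ exchanger.express(v='-33', u_from='F', u_to='K')
·← 42667/180
·→ chron.markday(d='2072-09-18')
·← 2072-09-18
·→ exchanger.express(v='-11', u_from='yd', u_to='in')
·← -396
·→ chron.closeout()
·← 2072-09-30
·→ chron.closeout()
·← 2072-09-30
·→ chron.lunge(n='-8')
·← 2072-01-30


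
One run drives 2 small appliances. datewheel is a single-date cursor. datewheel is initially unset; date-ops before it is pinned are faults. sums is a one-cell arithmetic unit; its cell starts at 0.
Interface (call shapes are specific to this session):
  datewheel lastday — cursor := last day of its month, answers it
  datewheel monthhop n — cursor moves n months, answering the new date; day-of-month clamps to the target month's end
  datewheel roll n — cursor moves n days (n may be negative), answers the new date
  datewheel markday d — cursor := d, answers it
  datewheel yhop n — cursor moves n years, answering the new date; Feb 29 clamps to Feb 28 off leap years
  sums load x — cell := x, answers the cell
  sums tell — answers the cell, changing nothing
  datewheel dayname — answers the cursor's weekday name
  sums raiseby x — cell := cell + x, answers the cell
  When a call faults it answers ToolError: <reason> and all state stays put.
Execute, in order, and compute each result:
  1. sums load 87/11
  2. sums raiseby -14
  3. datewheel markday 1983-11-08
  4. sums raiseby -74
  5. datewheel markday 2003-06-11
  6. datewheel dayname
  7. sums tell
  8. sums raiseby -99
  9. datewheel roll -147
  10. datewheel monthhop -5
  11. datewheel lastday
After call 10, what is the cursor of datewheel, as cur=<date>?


Answer: cur=2002-08-15

Derivation:
-- sums load(87/11) ~> 87/11
-- sums raiseby(-14) ~> -67/11
-- datewheel markday(1983-11-08) ~> 1983-11-08
-- sums raiseby(-74) ~> -881/11
-- datewheel markday(2003-06-11) ~> 2003-06-11
-- datewheel dayname() ~> Wednesday
-- sums tell() ~> -881/11
-- sums raiseby(-99) ~> -1970/11
-- datewheel roll(-147) ~> 2003-01-15
-- datewheel monthhop(-5) ~> 2002-08-15
-- datewheel lastday() ~> 2002-08-31


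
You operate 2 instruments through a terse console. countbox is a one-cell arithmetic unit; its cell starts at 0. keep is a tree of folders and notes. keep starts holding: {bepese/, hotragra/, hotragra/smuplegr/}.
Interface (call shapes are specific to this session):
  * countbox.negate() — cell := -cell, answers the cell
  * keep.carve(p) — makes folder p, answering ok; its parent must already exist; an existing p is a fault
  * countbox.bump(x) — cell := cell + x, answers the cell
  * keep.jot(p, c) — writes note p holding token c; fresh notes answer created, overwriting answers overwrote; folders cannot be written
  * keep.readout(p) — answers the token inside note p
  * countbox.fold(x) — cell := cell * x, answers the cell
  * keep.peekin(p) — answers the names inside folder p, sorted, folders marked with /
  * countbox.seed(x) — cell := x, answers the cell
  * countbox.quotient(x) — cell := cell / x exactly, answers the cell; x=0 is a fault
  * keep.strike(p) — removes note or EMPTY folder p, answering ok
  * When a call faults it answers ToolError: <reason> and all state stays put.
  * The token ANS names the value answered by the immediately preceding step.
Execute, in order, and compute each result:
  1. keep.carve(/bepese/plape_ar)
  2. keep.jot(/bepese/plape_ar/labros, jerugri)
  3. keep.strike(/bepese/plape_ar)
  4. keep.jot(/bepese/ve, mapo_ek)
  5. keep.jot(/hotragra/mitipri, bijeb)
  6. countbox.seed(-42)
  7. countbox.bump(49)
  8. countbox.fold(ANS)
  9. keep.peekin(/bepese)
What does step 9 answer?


Answer: [plape_ar/, ve]

Derivation:
-> keep.carve(p=/bepese/plape_ar)
<- ok
-> keep.jot(p=/bepese/plape_ar/labros, c=jerugri)
<- created
-> keep.strike(p=/bepese/plape_ar)
<- ToolError: not empty
-> keep.jot(p=/bepese/ve, c=mapo_ek)
<- created
-> keep.jot(p=/hotragra/mitipri, c=bijeb)
<- created
-> countbox.seed(x=-42)
<- -42
-> countbox.bump(x=49)
<- 7
-> countbox.fold(x=ANS)
<- 49
-> keep.peekin(p=/bepese)
<- [plape_ar/, ve]


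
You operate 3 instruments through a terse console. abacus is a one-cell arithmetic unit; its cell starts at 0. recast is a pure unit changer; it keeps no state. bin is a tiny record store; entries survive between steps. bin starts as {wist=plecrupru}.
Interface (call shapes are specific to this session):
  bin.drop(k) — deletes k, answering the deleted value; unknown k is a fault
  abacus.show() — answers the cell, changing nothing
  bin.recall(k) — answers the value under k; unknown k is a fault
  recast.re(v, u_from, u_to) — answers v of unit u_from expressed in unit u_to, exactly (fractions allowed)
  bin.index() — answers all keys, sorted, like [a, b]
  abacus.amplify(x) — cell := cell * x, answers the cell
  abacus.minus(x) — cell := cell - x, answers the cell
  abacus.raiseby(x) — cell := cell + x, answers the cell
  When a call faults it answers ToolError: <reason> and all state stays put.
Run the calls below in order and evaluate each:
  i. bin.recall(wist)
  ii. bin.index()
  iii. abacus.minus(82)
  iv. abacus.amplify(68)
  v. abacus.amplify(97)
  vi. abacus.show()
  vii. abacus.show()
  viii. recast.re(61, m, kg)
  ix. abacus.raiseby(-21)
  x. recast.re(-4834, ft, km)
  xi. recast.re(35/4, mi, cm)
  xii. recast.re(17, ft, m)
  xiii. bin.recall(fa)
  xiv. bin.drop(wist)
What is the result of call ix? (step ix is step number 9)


Answer: -540893

Derivation:
Do: bin.recall[k='wist']
See: plecrupru
Do: bin.index[]
See: [wist]
Do: abacus.minus[x='82']
See: -82
Do: abacus.amplify[x='68']
See: -5576
Do: abacus.amplify[x='97']
See: -540872
Do: abacus.show[]
See: -540872
Do: abacus.show[]
See: -540872
Do: recast.re[v='61'; u_from='m'; u_to='kg']
See: ToolError: incompatible units
Do: abacus.raiseby[x='-21']
See: -540893
Do: recast.re[v='-4834'; u_from='ft'; u_to='km']
See: -920877/625000
Do: recast.re[v='35/4'; u_from='mi'; u_to='cm']
See: 1408176
Do: recast.re[v='17'; u_from='ft'; u_to='m']
See: 6477/1250
Do: bin.recall[k='fa']
See: ToolError: no such key fa
Do: bin.drop[k='wist']
See: plecrupru


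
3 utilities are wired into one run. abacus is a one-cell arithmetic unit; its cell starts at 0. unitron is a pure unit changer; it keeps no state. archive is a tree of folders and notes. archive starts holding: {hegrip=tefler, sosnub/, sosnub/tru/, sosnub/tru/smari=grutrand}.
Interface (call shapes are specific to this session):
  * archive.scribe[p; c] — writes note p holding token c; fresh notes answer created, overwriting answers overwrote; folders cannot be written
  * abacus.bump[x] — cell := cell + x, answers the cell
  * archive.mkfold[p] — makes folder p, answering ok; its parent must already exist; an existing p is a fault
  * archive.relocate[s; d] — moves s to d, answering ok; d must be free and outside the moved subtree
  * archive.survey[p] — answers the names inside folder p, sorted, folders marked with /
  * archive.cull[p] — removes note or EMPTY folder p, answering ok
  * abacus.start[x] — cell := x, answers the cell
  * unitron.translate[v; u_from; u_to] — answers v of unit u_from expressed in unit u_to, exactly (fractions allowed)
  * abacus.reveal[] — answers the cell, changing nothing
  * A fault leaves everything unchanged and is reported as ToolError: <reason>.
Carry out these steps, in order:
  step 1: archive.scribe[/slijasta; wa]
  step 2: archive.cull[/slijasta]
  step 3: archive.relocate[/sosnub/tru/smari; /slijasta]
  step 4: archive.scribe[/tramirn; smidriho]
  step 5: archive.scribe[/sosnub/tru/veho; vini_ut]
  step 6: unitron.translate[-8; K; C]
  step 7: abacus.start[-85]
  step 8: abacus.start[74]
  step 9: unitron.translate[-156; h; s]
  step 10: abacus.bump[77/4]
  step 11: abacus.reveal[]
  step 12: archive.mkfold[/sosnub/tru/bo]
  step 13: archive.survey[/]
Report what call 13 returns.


I try archive.scribe on p='/slijasta', c='wa', — result: created.
Then archive.cull on p='/slijasta', which returns ok.
Next I call archive.relocate on s='/sosnub/tru/smari', d='/slijasta', and observe ok.
Calling archive.scribe on p='/tramirn', c='smidriho', yielding created.
Calling archive.scribe on p='/sosnub/tru/veho', c='vini_ut', and see created.
Using unitron.translate on v='-8', u_from='K', u_to='C', and observe -5623/20.
I invoke abacus.start on x='-85', and observe -85.
I invoke abacus.start on x='74', and observe 74.
I call unitron.translate on v='-156', u_from='h', u_to='s', — result: -561600.
Using abacus.bump on x='77/4', and observe 373/4.
I run abacus.reveal(), and observe 373/4.
Using archive.mkfold on p='/sosnub/tru/bo', and get ok.
Next I call archive.survey on p='/', and observe [hegrip, slijasta, sosnub/, tramirn].

Answer: [hegrip, slijasta, sosnub/, tramirn]


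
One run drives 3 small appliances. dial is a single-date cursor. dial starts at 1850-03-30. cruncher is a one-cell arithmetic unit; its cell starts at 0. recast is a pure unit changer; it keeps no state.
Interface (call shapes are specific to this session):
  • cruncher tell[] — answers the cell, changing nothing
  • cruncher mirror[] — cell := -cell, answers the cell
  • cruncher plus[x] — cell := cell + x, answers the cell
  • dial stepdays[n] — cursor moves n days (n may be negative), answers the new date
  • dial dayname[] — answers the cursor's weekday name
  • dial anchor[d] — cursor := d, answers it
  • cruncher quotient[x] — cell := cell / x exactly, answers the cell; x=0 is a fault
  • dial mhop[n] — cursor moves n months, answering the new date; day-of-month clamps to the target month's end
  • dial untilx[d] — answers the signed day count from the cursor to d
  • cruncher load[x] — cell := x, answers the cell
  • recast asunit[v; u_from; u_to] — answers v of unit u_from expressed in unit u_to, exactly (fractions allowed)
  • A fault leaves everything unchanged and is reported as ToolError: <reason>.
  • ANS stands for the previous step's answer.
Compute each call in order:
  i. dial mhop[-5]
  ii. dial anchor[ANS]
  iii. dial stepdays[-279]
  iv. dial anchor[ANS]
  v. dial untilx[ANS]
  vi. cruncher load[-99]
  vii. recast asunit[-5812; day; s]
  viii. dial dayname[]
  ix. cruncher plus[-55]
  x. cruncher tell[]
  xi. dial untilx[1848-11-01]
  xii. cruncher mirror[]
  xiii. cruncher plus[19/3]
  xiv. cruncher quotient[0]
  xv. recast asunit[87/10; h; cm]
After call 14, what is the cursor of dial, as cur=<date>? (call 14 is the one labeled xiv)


·→ dial mhop(n→-5)
·← 1849-10-30
·→ dial anchor(d→ANS)
·← 1849-10-30
·→ dial stepdays(n→-279)
·← 1849-01-24
·→ dial anchor(d→ANS)
·← 1849-01-24
·→ dial untilx(d→ANS)
·← 0
·→ cruncher load(x→-99)
·← -99
·→ recast asunit(v→-5812, u_from→day, u_to→s)
·← -502156800
·→ dial dayname()
·← Wednesday
·→ cruncher plus(x→-55)
·← -154
·→ cruncher tell()
·← -154
·→ dial untilx(d→1848-11-01)
·← -84
·→ cruncher mirror()
·← 154
·→ cruncher plus(x→19/3)
·← 481/3
·→ cruncher quotient(x→0)
·← ToolError: division by zero
·→ recast asunit(v→87/10, u_from→h, u_to→cm)
·← ToolError: incompatible units

Answer: cur=1849-01-24


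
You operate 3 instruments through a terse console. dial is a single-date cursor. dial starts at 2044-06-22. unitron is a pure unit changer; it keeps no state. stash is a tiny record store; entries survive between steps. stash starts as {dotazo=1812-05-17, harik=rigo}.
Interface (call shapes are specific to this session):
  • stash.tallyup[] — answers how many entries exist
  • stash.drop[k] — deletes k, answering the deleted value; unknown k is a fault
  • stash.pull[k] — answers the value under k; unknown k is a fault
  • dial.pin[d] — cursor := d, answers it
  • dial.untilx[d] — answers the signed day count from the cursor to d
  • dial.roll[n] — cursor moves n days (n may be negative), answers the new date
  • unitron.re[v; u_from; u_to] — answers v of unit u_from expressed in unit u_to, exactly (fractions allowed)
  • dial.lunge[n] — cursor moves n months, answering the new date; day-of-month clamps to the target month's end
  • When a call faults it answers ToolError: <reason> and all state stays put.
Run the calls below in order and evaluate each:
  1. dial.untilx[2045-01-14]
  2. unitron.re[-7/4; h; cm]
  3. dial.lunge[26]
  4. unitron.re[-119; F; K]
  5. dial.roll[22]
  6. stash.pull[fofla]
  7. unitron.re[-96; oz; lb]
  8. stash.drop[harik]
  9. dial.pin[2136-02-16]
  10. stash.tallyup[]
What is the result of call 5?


Answer: 2046-09-13

Derivation:
>>> dial.untilx 2045-01-14
= 206
>>> unitron.re -7/4 h cm
= ToolError: incompatible units
>>> dial.lunge 26
= 2046-08-22
>>> unitron.re -119 F K
= 34067/180
>>> dial.roll 22
= 2046-09-13
>>> stash.pull fofla
= ToolError: no such key fofla
>>> unitron.re -96 oz lb
= -6
>>> stash.drop harik
= rigo
>>> dial.pin 2136-02-16
= 2136-02-16
>>> stash.tallyup
= 1


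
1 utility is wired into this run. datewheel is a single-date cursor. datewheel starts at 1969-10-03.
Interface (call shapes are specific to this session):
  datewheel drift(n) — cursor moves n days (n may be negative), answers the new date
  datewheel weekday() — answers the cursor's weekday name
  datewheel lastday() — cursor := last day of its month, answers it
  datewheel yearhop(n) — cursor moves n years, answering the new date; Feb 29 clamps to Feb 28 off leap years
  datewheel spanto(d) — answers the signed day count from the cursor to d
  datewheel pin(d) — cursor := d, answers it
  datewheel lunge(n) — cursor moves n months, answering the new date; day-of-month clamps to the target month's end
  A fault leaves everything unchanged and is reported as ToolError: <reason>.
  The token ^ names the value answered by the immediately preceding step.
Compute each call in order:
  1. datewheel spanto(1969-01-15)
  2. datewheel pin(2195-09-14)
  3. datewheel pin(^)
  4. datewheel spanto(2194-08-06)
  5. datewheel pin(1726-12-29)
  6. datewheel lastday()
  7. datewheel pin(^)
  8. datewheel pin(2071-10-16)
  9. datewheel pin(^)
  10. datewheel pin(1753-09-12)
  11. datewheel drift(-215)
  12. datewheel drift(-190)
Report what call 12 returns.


Answer: 1752-08-03

Derivation:
% 1. datewheel spanto(d→1969-01-15) => -261
% 2. datewheel pin(d→2195-09-14) => 2195-09-14
% 3. datewheel pin(d→^) => 2195-09-14
% 4. datewheel spanto(d→2194-08-06) => -404
% 5. datewheel pin(d→1726-12-29) => 1726-12-29
% 6. datewheel lastday() => 1726-12-31
% 7. datewheel pin(d→^) => 1726-12-31
% 8. datewheel pin(d→2071-10-16) => 2071-10-16
% 9. datewheel pin(d→^) => 2071-10-16
% 10. datewheel pin(d→1753-09-12) => 1753-09-12
% 11. datewheel drift(n→-215) => 1753-02-09
% 12. datewheel drift(n→-190) => 1752-08-03


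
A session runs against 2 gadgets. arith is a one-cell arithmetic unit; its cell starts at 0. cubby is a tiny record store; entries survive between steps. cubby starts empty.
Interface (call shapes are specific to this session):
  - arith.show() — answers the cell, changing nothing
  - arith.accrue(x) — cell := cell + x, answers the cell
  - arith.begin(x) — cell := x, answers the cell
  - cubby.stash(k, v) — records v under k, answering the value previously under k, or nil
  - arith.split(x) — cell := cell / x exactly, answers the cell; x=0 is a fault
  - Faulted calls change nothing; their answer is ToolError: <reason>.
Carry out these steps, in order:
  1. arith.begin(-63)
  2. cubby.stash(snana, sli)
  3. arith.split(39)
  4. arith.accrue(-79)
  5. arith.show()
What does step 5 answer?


Answer: -1048/13

Derivation:
Step: begin[x=-63]
Result: -63
Step: stash[k=snana; v=sli]
Result: nil
Step: split[x=39]
Result: -21/13
Step: accrue[x=-79]
Result: -1048/13
Step: show[]
Result: -1048/13


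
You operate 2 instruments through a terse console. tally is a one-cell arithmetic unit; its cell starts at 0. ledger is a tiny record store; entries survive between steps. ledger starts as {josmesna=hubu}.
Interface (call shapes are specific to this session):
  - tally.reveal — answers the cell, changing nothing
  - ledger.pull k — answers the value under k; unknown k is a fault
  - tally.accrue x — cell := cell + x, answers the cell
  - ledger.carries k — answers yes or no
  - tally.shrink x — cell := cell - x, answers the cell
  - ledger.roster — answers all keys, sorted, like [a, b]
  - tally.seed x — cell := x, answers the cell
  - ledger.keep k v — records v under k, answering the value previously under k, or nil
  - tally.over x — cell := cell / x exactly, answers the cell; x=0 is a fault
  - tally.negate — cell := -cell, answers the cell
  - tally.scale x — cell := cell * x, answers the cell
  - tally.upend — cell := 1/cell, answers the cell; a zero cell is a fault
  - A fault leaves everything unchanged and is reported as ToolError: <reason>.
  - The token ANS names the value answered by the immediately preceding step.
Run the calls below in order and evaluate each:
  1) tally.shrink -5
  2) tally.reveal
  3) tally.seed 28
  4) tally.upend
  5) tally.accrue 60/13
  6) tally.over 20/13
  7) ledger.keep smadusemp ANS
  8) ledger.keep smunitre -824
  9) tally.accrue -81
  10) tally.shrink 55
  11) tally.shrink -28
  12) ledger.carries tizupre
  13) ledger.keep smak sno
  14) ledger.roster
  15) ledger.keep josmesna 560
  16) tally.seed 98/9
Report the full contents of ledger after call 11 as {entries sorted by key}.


Answer: {josmesna=hubu, smadusemp=1693/560, smunitre=-824}

Derivation:
% 1. tally.shrink(x=-5) -> 5
% 2. tally.reveal() -> 5
% 3. tally.seed(x=28) -> 28
% 4. tally.upend() -> 1/28
% 5. tally.accrue(x=60/13) -> 1693/364
% 6. tally.over(x=20/13) -> 1693/560
% 7. ledger.keep(k=smadusemp, v=ANS) -> nil
% 8. ledger.keep(k=smunitre, v=-824) -> nil
% 9. tally.accrue(x=-81) -> -43667/560
% 10. tally.shrink(x=55) -> -74467/560
% 11. tally.shrink(x=-28) -> -58787/560
% 12. ledger.carries(k=tizupre) -> no
% 13. ledger.keep(k=smak, v=sno) -> nil
% 14. ledger.roster() -> [josmesna, smadusemp, smak, smunitre]
% 15. ledger.keep(k=josmesna, v=560) -> hubu
% 16. tally.seed(x=98/9) -> 98/9


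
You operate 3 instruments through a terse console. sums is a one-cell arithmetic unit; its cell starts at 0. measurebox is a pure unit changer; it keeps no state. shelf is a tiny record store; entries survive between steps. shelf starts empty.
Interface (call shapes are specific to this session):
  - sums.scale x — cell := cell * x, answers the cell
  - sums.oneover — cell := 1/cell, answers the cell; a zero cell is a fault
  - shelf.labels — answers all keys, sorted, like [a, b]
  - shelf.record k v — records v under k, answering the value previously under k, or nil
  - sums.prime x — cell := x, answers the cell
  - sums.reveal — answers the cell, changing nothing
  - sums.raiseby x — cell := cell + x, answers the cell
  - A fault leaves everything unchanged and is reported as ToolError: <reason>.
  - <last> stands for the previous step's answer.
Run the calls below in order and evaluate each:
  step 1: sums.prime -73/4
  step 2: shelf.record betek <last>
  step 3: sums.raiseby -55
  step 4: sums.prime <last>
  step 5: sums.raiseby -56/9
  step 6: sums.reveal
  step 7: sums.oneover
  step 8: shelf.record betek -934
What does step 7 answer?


Answer: -36/2861

Derivation:
I invoke prime passing x→-73/4, which returns -73/4.
Using record passing k→betek, v→<last>, and get nil.
Invoking raiseby passing x→-55: -293/4.
I try prime passing x→<last>, — result: -293/4.
I use raiseby passing x→-56/9, — result: -2861/36.
I invoke reveal: -2861/36.
Using oneover(), and see -36/2861.
I invoke record passing k→betek, v→-934, → -73/4.


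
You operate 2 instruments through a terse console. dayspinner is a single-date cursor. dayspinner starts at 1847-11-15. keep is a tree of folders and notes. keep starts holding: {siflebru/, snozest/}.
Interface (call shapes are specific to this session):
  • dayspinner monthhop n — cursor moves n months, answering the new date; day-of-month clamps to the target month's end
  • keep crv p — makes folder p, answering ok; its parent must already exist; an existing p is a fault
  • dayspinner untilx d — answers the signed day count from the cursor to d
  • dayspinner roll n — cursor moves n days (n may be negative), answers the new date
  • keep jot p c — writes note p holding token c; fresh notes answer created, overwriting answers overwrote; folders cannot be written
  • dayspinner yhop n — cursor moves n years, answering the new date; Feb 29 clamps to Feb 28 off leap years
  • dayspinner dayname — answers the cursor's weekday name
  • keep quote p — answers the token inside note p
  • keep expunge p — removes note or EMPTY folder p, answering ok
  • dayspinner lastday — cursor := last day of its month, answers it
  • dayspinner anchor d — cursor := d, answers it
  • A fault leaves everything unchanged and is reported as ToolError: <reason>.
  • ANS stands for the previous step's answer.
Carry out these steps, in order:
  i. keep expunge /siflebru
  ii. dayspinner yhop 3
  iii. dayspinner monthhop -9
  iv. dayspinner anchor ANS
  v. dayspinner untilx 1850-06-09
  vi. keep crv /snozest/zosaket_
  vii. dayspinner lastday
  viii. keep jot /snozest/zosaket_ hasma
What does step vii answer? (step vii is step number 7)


Next I call keep expunge(p='/siflebru'), — result: ok.
Next I call dayspinner yhop(n='3'), yielding 1850-11-15.
Now I run dayspinner monthhop(n='-9'), and get 1850-02-15.
I use dayspinner anchor(d='ANS'), and get 1850-02-15.
I run dayspinner untilx(d='1850-06-09'), and get 114.
Then keep crv(p='/snozest/zosaket_'), and get ok.
Then dayspinner lastday, and see 1850-02-28.
Using keep jot(p='/snozest/zosaket_', c='hasma'), and observe ToolError: is a directory.

Answer: 1850-02-28
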